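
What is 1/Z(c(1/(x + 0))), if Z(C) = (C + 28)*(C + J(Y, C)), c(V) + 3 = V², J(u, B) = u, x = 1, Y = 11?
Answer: 1/234 ≈ 0.0042735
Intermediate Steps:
c(V) = -3 + V²
Z(C) = (11 + C)*(28 + C) (Z(C) = (C + 28)*(C + 11) = (28 + C)*(11 + C) = (11 + C)*(28 + C))
1/Z(c(1/(x + 0))) = 1/(308 + (-3 + (1/(1 + 0))²)² + 39*(-3 + (1/(1 + 0))²)) = 1/(308 + (-3 + (1/1)²)² + 39*(-3 + (1/1)²)) = 1/(308 + (-3 + 1²)² + 39*(-3 + 1²)) = 1/(308 + (-3 + 1)² + 39*(-3 + 1)) = 1/(308 + (-2)² + 39*(-2)) = 1/(308 + 4 - 78) = 1/234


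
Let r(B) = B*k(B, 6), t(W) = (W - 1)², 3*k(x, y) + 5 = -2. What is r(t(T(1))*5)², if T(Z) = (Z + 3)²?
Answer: 6890625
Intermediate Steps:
k(x, y) = -7/3 (k(x, y) = -5/3 + (⅓)*(-2) = -5/3 - ⅔ = -7/3)
T(Z) = (3 + Z)²
t(W) = (-1 + W)²
r(B) = -7*B/3 (r(B) = B*(-7/3) = -7*B/3)
r(t(T(1))*5)² = (-7*(-1 + (3 + 1)²)²*5/3)² = (-7*(-1 + 4²)²*5/3)² = (-7*(-1 + 16)²*5/3)² = (-7*15²*5/3)² = (-525*5)² = (-7/3*1125)² = (-2625)² = 6890625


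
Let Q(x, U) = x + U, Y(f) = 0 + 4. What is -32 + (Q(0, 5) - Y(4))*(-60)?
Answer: -92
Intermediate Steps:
Y(f) = 4
Q(x, U) = U + x
-32 + (Q(0, 5) - Y(4))*(-60) = -32 + ((5 + 0) - 1*4)*(-60) = -32 + (5 - 4)*(-60) = -32 + 1*(-60) = -32 - 60 = -92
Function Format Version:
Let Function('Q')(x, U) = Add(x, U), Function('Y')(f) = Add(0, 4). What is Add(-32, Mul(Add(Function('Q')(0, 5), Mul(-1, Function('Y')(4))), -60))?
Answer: -92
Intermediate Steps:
Function('Y')(f) = 4
Function('Q')(x, U) = Add(U, x)
Add(-32, Mul(Add(Function('Q')(0, 5), Mul(-1, Function('Y')(4))), -60)) = Add(-32, Mul(Add(Add(5, 0), Mul(-1, 4)), -60)) = Add(-32, Mul(Add(5, -4), -60)) = Add(-32, Mul(1, -60)) = Add(-32, -60) = -92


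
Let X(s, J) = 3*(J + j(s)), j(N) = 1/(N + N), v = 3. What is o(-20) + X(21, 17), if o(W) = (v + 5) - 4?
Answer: 771/14 ≈ 55.071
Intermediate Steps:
j(N) = 1/(2*N)
X(s, J) = 3*J + 3/(2*s) (X(s, J) = 3*(J + 1/(2*s)) = 3*J + 3/(2*s))
o(W) = 4 (o(W) = (3 + 5) - 4 = 8 - 4 = 4)
o(-20) + X(21, 17) = 4 + (3*17 + (3/2)/21) = 4 + (51 + (3/2)*(1/21)) = 4 + (51 + 1/14) = 4 + 715/14 = 771/14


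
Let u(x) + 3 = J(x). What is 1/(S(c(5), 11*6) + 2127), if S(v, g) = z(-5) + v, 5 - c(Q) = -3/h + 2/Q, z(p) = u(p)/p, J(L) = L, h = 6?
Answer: 10/21337 ≈ 0.00046867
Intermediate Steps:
u(x) = -3 + x
z(p) = (-3 + p)/p
c(Q) = 11/2 - 2/Q (c(Q) = 5 - (-3/6 + 2/Q) = 5 - (-3*1/6 + 2/Q) = 5 - (-1/2 + 2/Q) = 5 + (1/2 - 2/Q) = 11/2 - 2/Q)
S(v, g) = 8/5 + v (S(v, g) = (-3 - 5)/(-5) + v = -1/5*(-8) + v = 8/5 + v)
1/(S(c(5), 11*6) + 2127) = 1/((8/5 + (11/2 - 2/5)) + 2127) = 1/((8/5 + 51/10) + 2127) = 1/(67/10 + 2127) = 1/(21337/10) = 10/21337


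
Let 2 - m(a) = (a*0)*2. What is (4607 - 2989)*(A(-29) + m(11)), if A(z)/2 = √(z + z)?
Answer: 3236 + 3236*I*√58 ≈ 3236.0 + 24645.0*I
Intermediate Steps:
A(z) = 2*√2*√z (A(z) = 2*√(z + z) = 2*√(2*z) = 2*(√2*√z) = 2*√2*√z)
m(a) = 2 (m(a) = 2 - a*0*2 = 2 - 0*2 = 2 - 1*0 = 2 + 0 = 2)
(4607 - 2989)*(A(-29) + m(11)) = (4607 - 2989)*(2*√2*√(-29) + 2) = 1618*(2*√2*(I*√29) + 2) = 1618*(2*I*√58 + 2) = 1618*(2 + 2*I*√58) = 3236 + 3236*I*√58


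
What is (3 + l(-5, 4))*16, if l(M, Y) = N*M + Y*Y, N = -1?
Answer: 384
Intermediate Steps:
l(M, Y) = Y² - M (l(M, Y) = -M + Y*Y = -M + Y² = Y² - M)
(3 + l(-5, 4))*16 = (3 + (4² - 1*(-5)))*16 = (3 + (16 + 5))*16 = (3 + 21)*16 = 24*16 = 384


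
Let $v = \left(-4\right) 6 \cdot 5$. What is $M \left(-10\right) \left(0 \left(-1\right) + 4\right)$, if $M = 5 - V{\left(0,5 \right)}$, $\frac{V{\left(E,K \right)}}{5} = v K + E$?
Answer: $-120200$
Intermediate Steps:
$v = -120$ ($v = \left(-24\right) 5 = -120$)
$V{\left(E,K \right)} = - 600 K + 5 E$ ($V{\left(E,K \right)} = 5 \left(- 120 K + E\right) = 5 \left(E - 120 K\right) = - 600 K + 5 E$)
$M = 3005$ ($M = 5 - \left(\left(-600\right) 5 + 5 \cdot 0\right) = 5 - \left(-3000 + 0\right) = 5 - -3000 = 5 + 3000 = 3005$)
$M \left(-10\right) \left(0 \left(-1\right) + 4\right) = 3005 \left(-10\right) \left(0 \left(-1\right) + 4\right) = - 30050 \left(0 + 4\right) = \left(-30050\right) 4 = -120200$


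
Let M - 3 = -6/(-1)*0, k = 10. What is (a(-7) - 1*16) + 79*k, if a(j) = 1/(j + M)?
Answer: 3095/4 ≈ 773.75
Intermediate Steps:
M = 3 (M = 3 - 6/(-1)*0 = 3 - 6*(-1)*0 = 3 - 3*(-2)*0 = 3 + 6*0 = 3 + 0 = 3)
a(j) = 1/(3 + j) (a(j) = 1/(j + 3) = 1/(3 + j))
(a(-7) - 1*16) + 79*k = (1/(3 - 7) - 1*16) + 79*10 = (1/(-4) - 16) + 790 = (-1/4 - 16) + 790 = -65/4 + 790 = 3095/4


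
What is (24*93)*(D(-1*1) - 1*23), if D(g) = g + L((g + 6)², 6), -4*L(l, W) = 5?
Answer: -56358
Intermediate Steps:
L(l, W) = -5/4 (L(l, W) = -¼*5 = -5/4)
D(g) = -5/4 + g (D(g) = g - 5/4 = -5/4 + g)
(24*93)*(D(-1*1) - 1*23) = (24*93)*((-5/4 - 1*1) - 1*23) = 2232*((-5/4 - 1) - 23) = 2232*(-9/4 - 23) = 2232*(-101/4) = -56358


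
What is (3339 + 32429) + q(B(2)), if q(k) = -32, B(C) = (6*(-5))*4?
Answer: 35736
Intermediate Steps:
B(C) = -120 (B(C) = -30*4 = -120)
(3339 + 32429) + q(B(2)) = (3339 + 32429) - 32 = 35768 - 32 = 35736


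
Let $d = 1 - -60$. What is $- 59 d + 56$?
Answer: $-3543$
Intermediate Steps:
$d = 61$ ($d = 1 + 60 = 61$)
$- 59 d + 56 = \left(-59\right) 61 + 56 = -3599 + 56 = -3543$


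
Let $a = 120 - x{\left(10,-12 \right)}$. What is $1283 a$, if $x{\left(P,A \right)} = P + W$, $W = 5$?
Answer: $134715$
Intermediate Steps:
$x{\left(P,A \right)} = 5 + P$ ($x{\left(P,A \right)} = P + 5 = 5 + P$)
$a = 105$ ($a = 120 - \left(5 + 10\right) = 120 - 15 = 105$)
$1283 a = 1283 \cdot 105 = 134715$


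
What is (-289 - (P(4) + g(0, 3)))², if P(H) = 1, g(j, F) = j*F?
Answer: 84100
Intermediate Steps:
g(j, F) = F*j
(-289 - (P(4) + g(0, 3)))² = (-289 - (1 + 3*0))² = (-289 - (1 + 0))² = (-289 - 1*1)² = (-289 - 1)² = (-290)² = 84100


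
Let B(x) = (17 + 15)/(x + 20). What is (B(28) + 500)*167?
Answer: 250834/3 ≈ 83611.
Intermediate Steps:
B(x) = 32/(20 + x)
(B(28) + 500)*167 = (32/(20 + 28) + 500)*167 = (32/48 + 500)*167 = (32*(1/48) + 500)*167 = (2/3 + 500)*167 = (1502/3)*167 = 250834/3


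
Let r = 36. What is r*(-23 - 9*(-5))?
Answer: 792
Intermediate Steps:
r*(-23 - 9*(-5)) = 36*(-23 - 9*(-5)) = 36*(-23 + 45) = 36*22 = 792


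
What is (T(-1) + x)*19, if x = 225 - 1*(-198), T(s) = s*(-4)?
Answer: 8113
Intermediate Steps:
T(s) = -4*s
x = 423 (x = 225 + 198 = 423)
(T(-1) + x)*19 = (-4*(-1) + 423)*19 = (4 + 423)*19 = 427*19 = 8113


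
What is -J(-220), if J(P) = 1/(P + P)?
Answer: 1/440 ≈ 0.0022727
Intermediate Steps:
J(P) = 1/(2*P)
-J(-220) = -1/(2*(-220)) = -(-1)/(2*220) = -1*(-1/440) = 1/440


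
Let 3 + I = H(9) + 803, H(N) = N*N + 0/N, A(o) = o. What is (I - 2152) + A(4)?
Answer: -1267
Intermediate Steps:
H(N) = N**2 (H(N) = N**2 + 0 = N**2)
I = 881 (I = -3 + (9**2 + 803) = -3 + (81 + 803) = -3 + 884 = 881)
(I - 2152) + A(4) = (881 - 2152) + 4 = -1271 + 4 = -1267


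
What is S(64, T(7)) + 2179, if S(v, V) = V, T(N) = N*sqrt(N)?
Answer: 2179 + 7*sqrt(7) ≈ 2197.5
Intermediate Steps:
T(N) = N**(3/2)
S(64, T(7)) + 2179 = 7**(3/2) + 2179 = 7*sqrt(7) + 2179 = 2179 + 7*sqrt(7)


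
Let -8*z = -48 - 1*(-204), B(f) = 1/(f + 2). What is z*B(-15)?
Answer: 3/2 ≈ 1.5000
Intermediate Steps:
B(f) = 1/(2 + f)
z = -39/2 (z = -(-48 - 1*(-204))/8 = -(-48 + 204)/8 = -⅛*156 = -39/2 ≈ -19.500)
z*B(-15) = -39/(2*(2 - 15)) = -39/2/(-13) = -39/2*(-1/13) = 3/2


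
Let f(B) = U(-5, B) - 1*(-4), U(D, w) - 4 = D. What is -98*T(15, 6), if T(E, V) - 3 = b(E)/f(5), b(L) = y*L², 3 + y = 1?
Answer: 14406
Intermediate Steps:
y = -2 (y = -3 + 1 = -2)
U(D, w) = 4 + D
b(L) = -2*L²
f(B) = 3 (f(B) = (4 - 5) - 1*(-4) = -1 + 4 = 3)
T(E, V) = 3 - 2*E²/3
-98*T(15, 6) = -98*(3 - ⅔*15²) = -98*(3 - ⅔*225) = -98*(3 - 150) = -98*(-147) = 14406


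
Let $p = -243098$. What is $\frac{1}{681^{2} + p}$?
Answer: $\frac{1}{220663} \approx 4.5318 \cdot 10^{-6}$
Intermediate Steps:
$\frac{1}{681^{2} + p} = \frac{1}{681^{2} - 243098} = \frac{1}{463761 - 243098} = \frac{1}{220663}$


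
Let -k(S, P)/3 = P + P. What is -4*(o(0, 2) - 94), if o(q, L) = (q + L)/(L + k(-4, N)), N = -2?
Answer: 2628/7 ≈ 375.43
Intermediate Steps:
k(S, P) = -6*P (k(S, P) = -3*(P + P) = -6*P)
o(q, L) = (L + q)/(12 + L) (o(q, L) = (q + L)/(L - 6*(-2)) = (L + q)/(L + 12) = (L + q)/(12 + L))
-4*(o(0, 2) - 94) = -4*((2 + 0)/(12 + 2) - 94) = -4*(2/14 - 94) = -4*((1/14)*2 - 94) = -4*(1/7 - 94) = -4*(-657/7) = 2628/7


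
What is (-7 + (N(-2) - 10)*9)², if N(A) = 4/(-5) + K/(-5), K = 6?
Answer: 13225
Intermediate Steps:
N(A) = -2 (N(A) = 4/(-5) + 6/(-5) = 4*(-⅕) + 6*(-⅕) = -⅘ - 6/5 = -2)
(-7 + (N(-2) - 10)*9)² = (-7 + (-2 - 10)*9)² = (-7 - 12*9)² = (-7 - 108)² = (-115)² = 13225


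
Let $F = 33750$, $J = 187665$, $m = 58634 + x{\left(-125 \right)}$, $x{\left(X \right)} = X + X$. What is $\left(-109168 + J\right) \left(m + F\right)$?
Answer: $7232242598$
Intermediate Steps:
$x{\left(X \right)} = 2 X$
$m = 58384$ ($m = 58634 + 2 \left(-125\right) = 58634 - 250 = 58384$)
$\left(-109168 + J\right) \left(m + F\right) = \left(-109168 + 187665\right) \left(58384 + 33750\right) = 78497 \cdot 92134 = 7232242598$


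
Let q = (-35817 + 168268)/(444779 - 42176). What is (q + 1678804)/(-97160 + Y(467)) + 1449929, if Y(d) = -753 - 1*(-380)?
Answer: 56933799824324408/39267078399 ≈ 1.4499e+6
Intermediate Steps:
Y(d) = -373 (Y(d) = -753 + 380 = -373)
q = 132451/402603 ≈ 0.32899
(q + 1678804)/(-97160 + Y(467)) + 1449929 = (132451/402603 + 1678804)/(-97160 - 373) + 1449929 = (675891659263/402603)/(-97533) + 1449929 = (675891659263/402603)*(-1/97533) + 1449929 = -675891659263/39267078399 + 1449929 = 56933799824324408/39267078399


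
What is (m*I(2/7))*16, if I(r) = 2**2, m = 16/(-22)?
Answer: -512/11 ≈ -46.545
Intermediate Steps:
m = -8/11 (m = 16*(-1/22) = -8/11 ≈ -0.72727)
I(r) = 4
(m*I(2/7))*16 = -8/11*4*16 = -32/11*16 = -512/11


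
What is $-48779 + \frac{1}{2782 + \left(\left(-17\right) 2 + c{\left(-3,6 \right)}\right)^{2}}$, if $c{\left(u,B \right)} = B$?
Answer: $- \frac{173945913}{3566} \approx -48779.0$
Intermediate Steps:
$-48779 + \frac{1}{2782 + \left(\left(-17\right) 2 + c{\left(-3,6 \right)}\right)^{2}} = -48779 + \frac{1}{2782 + \left(\left(-17\right) 2 + 6\right)^{2}} = -48779 + \frac{1}{2782 + \left(-34 + 6\right)^{2}} = -48779 + \frac{1}{2782 + \left(-28\right)^{2}} = -48779 + \frac{1}{2782 + 784} = -48779 + \frac{1}{3566} = - \frac{173945913}{3566}$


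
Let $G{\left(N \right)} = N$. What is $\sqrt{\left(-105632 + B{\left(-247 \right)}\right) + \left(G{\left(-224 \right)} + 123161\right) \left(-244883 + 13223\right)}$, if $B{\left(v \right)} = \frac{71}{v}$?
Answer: $\frac{i \sqrt{1737517471409005}}{247} \approx 1.6876 \cdot 10^{5} i$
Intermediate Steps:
$\sqrt{\left(-105632 + B{\left(-247 \right)}\right) + \left(G{\left(-224 \right)} + 123161\right) \left(-244883 + 13223\right)} = \sqrt{\left(-105632 + \frac{71}{-247}\right) + \left(-224 + 123161\right) \left(-244883 + 13223\right)} = \sqrt{\left(-105632 + 71 \left(- \frac{1}{247}\right)\right) + 122937 \left(-231660\right)} = \sqrt{\left(-105632 - \frac{71}{247}\right) - 28479585420} = \sqrt{- \frac{26091175}{247} - 28479585420} = \sqrt{- \frac{7034483689915}{247}} = \frac{i \sqrt{1737517471409005}}{247}$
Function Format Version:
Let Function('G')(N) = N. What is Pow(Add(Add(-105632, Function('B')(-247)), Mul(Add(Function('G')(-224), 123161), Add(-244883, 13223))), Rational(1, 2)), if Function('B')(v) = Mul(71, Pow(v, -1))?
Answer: Mul(Rational(1, 247), I, Pow(1737517471409005, Rational(1, 2))) ≈ Mul(1.6876e+5, I)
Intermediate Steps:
Pow(Add(Add(-105632, Function('B')(-247)), Mul(Add(Function('G')(-224), 123161), Add(-244883, 13223))), Rational(1, 2)) = Pow(Add(Add(-105632, Mul(71, Pow(-247, -1))), Mul(Add(-224, 123161), Add(-244883, 13223))), Rational(1, 2)) = Pow(Add(Add(-105632, Mul(71, Rational(-1, 247))), Mul(122937, -231660)), Rational(1, 2)) = Pow(Add(Add(-105632, Rational(-71, 247)), -28479585420), Rational(1, 2)) = Pow(Add(Rational(-26091175, 247), -28479585420), Rational(1, 2)) = Pow(Rational(-7034483689915, 247), Rational(1, 2)) = Mul(Rational(1, 247), I, Pow(1737517471409005, Rational(1, 2)))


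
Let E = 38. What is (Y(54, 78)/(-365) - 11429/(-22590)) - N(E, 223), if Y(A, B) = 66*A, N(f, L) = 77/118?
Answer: -96429146/9729513 ≈ -9.9110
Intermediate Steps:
N(f, L) = 77/118 (N(f, L) = 77*(1/118) = 77/118)
(Y(54, 78)/(-365) - 11429/(-22590)) - N(E, 223) = ((66*54)/(-365) - 11429/(-22590)) - 1*77/118 = (3564*(-1/365) - 11429*(-1/22590)) - 77/118 = (-3564/365 + 11429/22590) - 77/118 = -3053567/329814 - 77/118 = -96429146/9729513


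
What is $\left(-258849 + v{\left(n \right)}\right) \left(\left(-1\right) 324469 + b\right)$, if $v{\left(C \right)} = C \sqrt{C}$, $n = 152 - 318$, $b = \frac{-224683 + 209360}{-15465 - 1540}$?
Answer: $\frac{1428220071114678}{17005} + \frac{915918283652 i \sqrt{166}}{17005} \approx 8.3988 \cdot 10^{10} + 6.9396 \cdot 10^{8} i$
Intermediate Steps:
$b = \frac{15323}{17005}$ ($b = - \frac{15323}{-17005} = \left(-15323\right) \left(- \frac{1}{17005}\right) = \frac{15323}{17005} \approx 0.90109$)
$n = -166$
$v{\left(C \right)} = C^{\frac{3}{2}}$
$\left(-258849 + v{\left(n \right)}\right) \left(\left(-1\right) 324469 + b\right) = \left(-258849 + \left(-166\right)^{\frac{3}{2}}\right) \left(\left(-1\right) 324469 + \frac{15323}{17005}\right) = \left(-258849 - 166 i \sqrt{166}\right) \left(-324469 + \frac{15323}{17005}\right) = \left(-258849 - 166 i \sqrt{166}\right) \left(- \frac{5517580022}{17005}\right) = \frac{1428220071114678}{17005} + \frac{915918283652 i \sqrt{166}}{17005}$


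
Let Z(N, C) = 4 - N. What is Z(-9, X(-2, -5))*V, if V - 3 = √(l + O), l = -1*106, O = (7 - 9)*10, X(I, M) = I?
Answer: 39 + 39*I*√14 ≈ 39.0 + 145.92*I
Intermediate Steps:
O = -20 (O = -2*10 = -20)
l = -106
V = 3 + 3*I*√14 (V = 3 + √(-106 - 20) = 3 + √(-126) = 3 + 3*I*√14 ≈ 3.0 + 11.225*I)
Z(-9, X(-2, -5))*V = (4 - 1*(-9))*(3 + 3*I*√14) = (4 + 9)*(3 + 3*I*√14) = 13*(3 + 3*I*√14) = 39 + 39*I*√14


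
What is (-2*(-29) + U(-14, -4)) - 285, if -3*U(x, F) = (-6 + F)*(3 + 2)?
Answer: -631/3 ≈ -210.33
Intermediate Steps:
U(x, F) = 10 - 5*F/3 (U(x, F) = -(-6 + F)*(3 + 2)/3 = -(-6 + F)*5/3 = -(-30 + 5*F)/3 = 10 - 5*F/3)
(-2*(-29) + U(-14, -4)) - 285 = (-2*(-29) + (10 - 5/3*(-4))) - 285 = (58 + (10 + 20/3)) - 285 = (58 + 50/3) - 285 = 224/3 - 285 = -631/3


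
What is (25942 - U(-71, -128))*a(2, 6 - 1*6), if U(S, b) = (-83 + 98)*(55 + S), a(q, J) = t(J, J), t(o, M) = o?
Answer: 0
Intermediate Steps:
a(q, J) = J
U(S, b) = 825 + 15*S (U(S, b) = 15*(55 + S) = 825 + 15*S)
(25942 - U(-71, -128))*a(2, 6 - 1*6) = (25942 - (825 + 15*(-71)))*(6 - 1*6) = (25942 - (825 - 1065))*(6 - 6) = (25942 - 1*(-240))*0 = (25942 + 240)*0 = 26182*0 = 0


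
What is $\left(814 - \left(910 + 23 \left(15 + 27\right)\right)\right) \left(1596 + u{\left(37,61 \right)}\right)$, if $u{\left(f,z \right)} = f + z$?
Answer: $-1799028$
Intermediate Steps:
$\left(814 - \left(910 + 23 \left(15 + 27\right)\right)\right) \left(1596 + u{\left(37,61 \right)}\right) = \left(814 - \left(910 + 23 \left(15 + 27\right)\right)\right) \left(1596 + \left(37 + 61\right)\right) = \left(814 - 1876\right) \left(1596 + 98\right) = \left(814 - 1876\right) 1694 = \left(-1062\right) 1694 = -1799028$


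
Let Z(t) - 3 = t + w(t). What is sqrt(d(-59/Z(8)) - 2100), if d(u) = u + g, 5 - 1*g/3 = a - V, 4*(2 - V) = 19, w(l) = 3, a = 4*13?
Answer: I*sqrt(441679)/14 ≈ 47.471*I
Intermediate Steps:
a = 52
V = -11/4 (V = 2 - 1/4*19 = 2 - 19/4 = -11/4 ≈ -2.7500)
Z(t) = 6 + t (Z(t) = 3 + (t + 3) = 3 + (3 + t) = 6 + t)
g = -597/4 (g = 15 - 3*(52 - 1*(-11/4)) = 15 - 3*(52 + 11/4) = 15 - 3*219/4 = 15 - 657/4 = -597/4 ≈ -149.25)
d(u) = -597/4 + u (d(u) = u - 597/4 = -597/4 + u)
sqrt(d(-59/Z(8)) - 2100) = sqrt((-597/4 - 59/(6 + 8)) - 2100) = sqrt((-597/4 - 59/14) - 2100) = sqrt(-4297/28 - 2100) = sqrt(-63097/28) = I*sqrt(441679)/14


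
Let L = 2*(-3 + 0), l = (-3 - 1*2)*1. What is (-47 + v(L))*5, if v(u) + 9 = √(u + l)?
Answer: -280 + 5*I*√11 ≈ -280.0 + 16.583*I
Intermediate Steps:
l = -5 (l = (-3 - 2)*1 = -5*1 = -5)
L = -6 (L = 2*(-3) = -6)
v(u) = -9 + √(-5 + u) (v(u) = -9 + √(u - 5) = -9 + √(-5 + u))
(-47 + v(L))*5 = (-47 + (-9 + √(-5 - 6)))*5 = (-47 + (-9 + √(-11)))*5 = (-47 + (-9 + I*√11))*5 = (-56 + I*√11)*5 = -280 + 5*I*√11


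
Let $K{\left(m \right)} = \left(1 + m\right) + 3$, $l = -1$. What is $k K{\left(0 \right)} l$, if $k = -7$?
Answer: $28$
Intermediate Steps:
$K{\left(m \right)} = 4 + m$
$k K{\left(0 \right)} l = - 7 \left(4 + 0\right) \left(-1\right) = \left(-7\right) 4 \left(-1\right) = \left(-28\right) \left(-1\right) = 28$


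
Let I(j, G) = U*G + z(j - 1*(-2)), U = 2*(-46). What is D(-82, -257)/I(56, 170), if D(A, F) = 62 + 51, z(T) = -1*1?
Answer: -113/15641 ≈ -0.0072246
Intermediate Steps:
z(T) = -1
U = -92
D(A, F) = 113
I(j, G) = -1 - 92*G (I(j, G) = -92*G - 1 = -1 - 92*G)
D(-82, -257)/I(56, 170) = 113/(-1 - 92*170) = 113/(-1 - 15640) = 113/(-15641) = 113*(-1/15641) = -113/15641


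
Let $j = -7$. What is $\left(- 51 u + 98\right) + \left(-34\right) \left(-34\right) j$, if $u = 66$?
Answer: $-11360$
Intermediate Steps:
$\left(- 51 u + 98\right) + \left(-34\right) \left(-34\right) j = \left(\left(-51\right) 66 + 98\right) + \left(-34\right) \left(-34\right) \left(-7\right) = \left(-3366 + 98\right) + 1156 \left(-7\right) = -3268 - 8092 = -11360$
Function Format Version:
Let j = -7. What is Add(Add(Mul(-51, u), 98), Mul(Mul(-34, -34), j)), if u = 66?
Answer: -11360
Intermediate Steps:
Add(Add(Mul(-51, u), 98), Mul(Mul(-34, -34), j)) = Add(Add(Mul(-51, 66), 98), Mul(Mul(-34, -34), -7)) = Add(Add(-3366, 98), Mul(1156, -7)) = Add(-3268, -8092) = -11360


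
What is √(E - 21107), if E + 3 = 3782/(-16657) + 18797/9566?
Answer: 3*I*√59547604149116315354/159340862 ≈ 145.29*I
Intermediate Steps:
E = -201099569/159340862 (E = -3 + (3782/(-16657) + 18797/9566) = -3 + (3782*(-1/16657) + 18797*(1/9566)) = -3 + (-3782/16657 + 18797/9566) = -3 + 276923017/159340862 = -201099569/159340862 ≈ -1.2621)
√(E - 21107) = √(-201099569/159340862 - 21107) = √(-3363408673803/159340862) = 3*I*√59547604149116315354/159340862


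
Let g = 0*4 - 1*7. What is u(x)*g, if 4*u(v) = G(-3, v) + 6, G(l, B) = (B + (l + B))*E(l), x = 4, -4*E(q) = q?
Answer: -273/16 ≈ -17.063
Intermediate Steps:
E(q) = -q/4
G(l, B) = -l*(l + 2*B)/4 (G(l, B) = (B + (l + B))*(-l/4) = (B + (B + l))*(-l/4) = (l + 2*B)*(-l/4) = -l*(l + 2*B)/4)
g = -7 (g = 0 - 7 = -7)
u(v) = 15/16 + 3*v/8 (u(v) = (-¼*(-3)*(-3 + 2*v) + 6)/4 = ((-9/4 + 3*v/2) + 6)/4 = (15/4 + 3*v/2)/4 = 15/16 + 3*v/8)
u(x)*g = (15/16 + (3/8)*4)*(-7) = (15/16 + 3/2)*(-7) = (39/16)*(-7) = -273/16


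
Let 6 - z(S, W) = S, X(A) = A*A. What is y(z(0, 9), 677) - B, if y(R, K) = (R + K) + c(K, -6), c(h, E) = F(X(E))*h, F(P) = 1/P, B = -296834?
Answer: 10711289/36 ≈ 2.9754e+5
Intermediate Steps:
X(A) = A**2
z(S, W) = 6 - S
c(h, E) = h/E**2 (c(h, E) = h/(E**2) = h/E**2)
y(R, K) = R + 37*K/36 (y(R, K) = (R + K) + K/(-6)**2 = (K + R) + K*(1/36) = (K + R) + K/36 = R + 37*K/36)
y(z(0, 9), 677) - B = ((6 - 1*0) + (37/36)*677) - 1*(-296834) = ((6 + 0) + 25049/36) + 296834 = (6 + 25049/36) + 296834 = 25265/36 + 296834 = 10711289/36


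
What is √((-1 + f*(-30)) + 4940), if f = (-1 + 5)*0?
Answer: √4939 ≈ 70.278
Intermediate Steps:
f = 0 (f = 4*0 = 0)
√((-1 + f*(-30)) + 4940) = √((-1 + 0*(-30)) + 4940) = √((-1 + 0) + 4940) = √(-1 + 4940) = √4939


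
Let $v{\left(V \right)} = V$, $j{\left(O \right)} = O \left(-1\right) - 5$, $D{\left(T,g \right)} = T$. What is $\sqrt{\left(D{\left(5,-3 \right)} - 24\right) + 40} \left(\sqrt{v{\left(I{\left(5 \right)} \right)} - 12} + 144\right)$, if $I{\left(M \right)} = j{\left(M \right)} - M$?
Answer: $3 \sqrt{21} \left(48 + i \sqrt{3}\right) \approx 659.89 + 23.812 i$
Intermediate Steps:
$j{\left(O \right)} = -5 - O$ ($j{\left(O \right)} = - O - 5 = -5 - O$)
$I{\left(M \right)} = -5 - 2 M$ ($I{\left(M \right)} = \left(-5 - M\right) - M = -5 - 2 M$)
$\sqrt{\left(D{\left(5,-3 \right)} - 24\right) + 40} \left(\sqrt{v{\left(I{\left(5 \right)} \right)} - 12} + 144\right) = \sqrt{\left(5 - 24\right) + 40} \left(\sqrt{\left(-5 - 10\right) - 12} + 144\right) = \sqrt{-19 + 40} \left(\sqrt{-15 - 12} + 144\right) = \sqrt{21} \left(\sqrt{-27} + 144\right) = \sqrt{21} \left(3 i \sqrt{3} + 144\right) = \sqrt{21} \left(144 + 3 i \sqrt{3}\right)$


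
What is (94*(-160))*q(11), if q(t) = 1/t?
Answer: -15040/11 ≈ -1367.3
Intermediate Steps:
(94*(-160))*q(11) = (94*(-160))/11 = -15040*1/11 = -15040/11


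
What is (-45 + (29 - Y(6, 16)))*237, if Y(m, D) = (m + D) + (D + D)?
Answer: -16590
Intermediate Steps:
Y(m, D) = m + 3*D (Y(m, D) = (D + m) + 2*D = m + 3*D)
(-45 + (29 - Y(6, 16)))*237 = (-45 + (29 - (6 + 3*16)))*237 = (-45 + (29 - (6 + 48)))*237 = (-45 + (29 - 1*54))*237 = (-45 + (29 - 54))*237 = (-45 - 25)*237 = -70*237 = -16590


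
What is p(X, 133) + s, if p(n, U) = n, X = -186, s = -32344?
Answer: -32530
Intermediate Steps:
p(X, 133) + s = -186 - 32344 = -32530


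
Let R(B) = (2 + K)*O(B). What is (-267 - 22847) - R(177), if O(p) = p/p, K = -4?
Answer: -23112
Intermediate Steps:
O(p) = 1
R(B) = -2 (R(B) = (2 - 4)*1 = -2*1 = -2)
(-267 - 22847) - R(177) = (-267 - 22847) - 1*(-2) = -23114 + 2 = -23112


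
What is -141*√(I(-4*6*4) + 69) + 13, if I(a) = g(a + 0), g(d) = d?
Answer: 13 - 423*I*√3 ≈ 13.0 - 732.66*I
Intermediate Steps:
I(a) = a (I(a) = a + 0 = a)
-141*√(I(-4*6*4) + 69) + 13 = -141*√(-4*6*4 + 69) + 13 = -141*√(-24*4 + 69) + 13 = -141*√(-96 + 69) + 13 = -423*I*√3 + 13 = 13 - 423*I*√3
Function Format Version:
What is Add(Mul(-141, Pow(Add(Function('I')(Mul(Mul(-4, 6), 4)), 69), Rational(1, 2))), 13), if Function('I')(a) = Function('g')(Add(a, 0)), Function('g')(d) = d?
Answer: Add(13, Mul(-423, I, Pow(3, Rational(1, 2)))) ≈ Add(13.000, Mul(-732.66, I))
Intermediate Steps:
Function('I')(a) = a (Function('I')(a) = Add(a, 0) = a)
Add(Mul(-141, Pow(Add(Function('I')(Mul(Mul(-4, 6), 4)), 69), Rational(1, 2))), 13) = Add(Mul(-141, Pow(Add(Mul(Mul(-4, 6), 4), 69), Rational(1, 2))), 13) = Add(Mul(-141, Pow(Add(Mul(-24, 4), 69), Rational(1, 2))), 13) = Add(Mul(-141, Pow(Add(-96, 69), Rational(1, 2))), 13) = Add(Mul(-141, Pow(-27, Rational(1, 2))), 13) = Add(Mul(-141, Mul(3, I, Pow(3, Rational(1, 2)))), 13) = Add(Mul(-423, I, Pow(3, Rational(1, 2))), 13) = Add(13, Mul(-423, I, Pow(3, Rational(1, 2))))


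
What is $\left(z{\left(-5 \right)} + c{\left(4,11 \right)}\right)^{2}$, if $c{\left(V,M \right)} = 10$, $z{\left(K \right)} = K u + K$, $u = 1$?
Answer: $0$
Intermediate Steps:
$z{\left(K \right)} = 2 K$ ($z{\left(K \right)} = K 1 + K = K + K = 2 K$)
$\left(z{\left(-5 \right)} + c{\left(4,11 \right)}\right)^{2} = \left(2 \left(-5\right) + 10\right)^{2} = \left(-10 + 10\right)^{2} = 0^{2} = 0$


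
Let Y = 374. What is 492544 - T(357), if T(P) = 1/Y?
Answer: 184211455/374 ≈ 4.9254e+5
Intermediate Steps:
T(P) = 1/374
492544 - T(357) = 492544 - 1*1/374 = 492544 - 1/374 = 184211455/374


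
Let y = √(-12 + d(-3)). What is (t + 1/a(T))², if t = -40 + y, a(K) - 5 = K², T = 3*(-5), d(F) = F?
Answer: 83828101/52900 - 9199*I*√15/115 ≈ 1584.7 - 309.81*I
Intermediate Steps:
y = I*√15 (y = √(-12 - 3) = √(-15) = I*√15 ≈ 3.873*I)
T = -15
a(K) = 5 + K²
t = -40 + I*√15 ≈ -40.0 + 3.873*I
(t + 1/a(T))² = ((-40 + I*√15) + 1/(5 + (-15)²))² = ((-40 + I*√15) + 1/(5 + 225))² = ((-40 + I*√15) + 1/230)² = (-9199/230 + I*√15)²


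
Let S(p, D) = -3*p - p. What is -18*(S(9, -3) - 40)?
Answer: 1368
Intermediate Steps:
S(p, D) = -4*p
-18*(S(9, -3) - 40) = -18*(-4*9 - 40) = -18*(-36 - 40) = -18*(-76) = 1368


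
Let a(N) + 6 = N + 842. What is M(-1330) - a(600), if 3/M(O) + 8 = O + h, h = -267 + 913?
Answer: -993715/692 ≈ -1436.0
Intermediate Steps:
a(N) = 836 + N (a(N) = -6 + (N + 842) = -6 + (842 + N) = 836 + N)
h = 646
M(O) = 3/(638 + O) (M(O) = 3/(-8 + (O + 646)) = 3/(-8 + (646 + O)) = 3/(638 + O))
M(-1330) - a(600) = 3/(638 - 1330) - (836 + 600) = 3/(-692) - 1*1436 = 3*(-1/692) - 1436 = -3/692 - 1436 = -993715/692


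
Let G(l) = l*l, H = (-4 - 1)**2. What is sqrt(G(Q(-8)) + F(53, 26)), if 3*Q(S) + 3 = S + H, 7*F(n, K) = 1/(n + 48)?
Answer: sqrt(97976767)/2121 ≈ 4.6668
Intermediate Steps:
F(n, K) = 1/(7*(48 + n)) (F(n, K) = 1/(7*(n + 48)) = 1/(7*(48 + n)))
H = 25 (H = (-5)**2 = 25)
Q(S) = 22/3 + S/3 (Q(S) = -1 + (S + 25)/3 = -1 + (25 + S)/3 = -1 + (25/3 + S/3) = 22/3 + S/3)
G(l) = l**2
sqrt(G(Q(-8)) + F(53, 26)) = sqrt((22/3 + (1/3)*(-8))**2 + 1/(7*(48 + 53))) = sqrt((22/3 - 8/3)**2 + (1/7)/101) = sqrt((14/3)**2 + (1/7)*(1/101)) = sqrt(196/9 + 1/707) = sqrt(138581/6363) = sqrt(97976767)/2121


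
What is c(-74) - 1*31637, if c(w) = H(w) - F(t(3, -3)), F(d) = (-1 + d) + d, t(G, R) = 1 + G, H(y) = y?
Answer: -31718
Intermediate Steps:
F(d) = -1 + 2*d
c(w) = -7 + w (c(w) = w - (-1 + 2*(1 + 3)) = w - (-1 + 2*4) = w - (-1 + 8) = w - 1*7 = w - 7 = -7 + w)
c(-74) - 1*31637 = (-7 - 74) - 1*31637 = -81 - 31637 = -31718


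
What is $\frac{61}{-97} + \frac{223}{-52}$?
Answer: $- \frac{24803}{5044} \approx -4.9173$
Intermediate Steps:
$\frac{61}{-97} + \frac{223}{-52} = 61 \left(- \frac{1}{97}\right) + 223 \left(- \frac{1}{52}\right) = - \frac{61}{97} - \frac{223}{52} = - \frac{24803}{5044}$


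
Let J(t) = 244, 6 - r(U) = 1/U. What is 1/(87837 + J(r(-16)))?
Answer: 1/88081 ≈ 1.1353e-5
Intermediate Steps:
r(U) = 6 - 1/U
1/(87837 + J(r(-16))) = 1/(87837 + 244) = 1/88081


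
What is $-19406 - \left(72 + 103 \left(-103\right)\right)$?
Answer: $-8869$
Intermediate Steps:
$-19406 - \left(72 + 103 \left(-103\right)\right) = -19406 - \left(72 - 10609\right) = -19406 - -10537 = -19406 + 10537 = -8869$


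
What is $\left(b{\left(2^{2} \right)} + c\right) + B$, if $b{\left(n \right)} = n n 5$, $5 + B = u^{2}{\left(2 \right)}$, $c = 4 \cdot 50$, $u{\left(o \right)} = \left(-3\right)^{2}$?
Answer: $356$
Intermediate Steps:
$u{\left(o \right)} = 9$
$c = 200$
$B = 76$ ($B = -5 + 9^{2} = -5 + 81 = 76$)
$b{\left(n \right)} = 5 n^{2}$ ($b{\left(n \right)} = n^{2} \cdot 5 = 5 n^{2}$)
$\left(b{\left(2^{2} \right)} + c\right) + B = \left(5 \left(2^{2}\right)^{2} + 200\right) + 76 = \left(5 \cdot 4^{2} + 200\right) + 76 = \left(5 \cdot 16 + 200\right) + 76 = \left(80 + 200\right) + 76 = 280 + 76 = 356$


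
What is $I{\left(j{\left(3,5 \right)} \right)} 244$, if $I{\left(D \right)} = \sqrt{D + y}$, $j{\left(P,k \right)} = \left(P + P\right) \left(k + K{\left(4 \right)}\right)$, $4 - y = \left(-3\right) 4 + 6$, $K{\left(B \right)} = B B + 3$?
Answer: $244 \sqrt{154} \approx 3028.0$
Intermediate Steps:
$K{\left(B \right)} = 3 + B^{2}$ ($K{\left(B \right)} = B^{2} + 3 = 3 + B^{2}$)
$y = 10$ ($y = 4 - \left(\left(-3\right) 4 + 6\right) = 4 - \left(-12 + 6\right) = 4 - -6 = 4 + 6 = 10$)
$j{\left(P,k \right)} = 2 P \left(19 + k\right)$ ($j{\left(P,k \right)} = \left(P + P\right) \left(k + \left(3 + 4^{2}\right)\right) = 2 P \left(k + \left(3 + 16\right)\right) = 2 P \left(k + 19\right) = 2 P \left(19 + k\right)$)
$I{\left(D \right)} = \sqrt{10 + D}$ ($I{\left(D \right)} = \sqrt{D + 10} = \sqrt{10 + D}$)
$I{\left(j{\left(3,5 \right)} \right)} 244 = \sqrt{10 + 2 \cdot 3 \left(19 + 5\right)} 244 = \sqrt{10 + 2 \cdot 3 \cdot 24} \cdot 244 = \sqrt{10 + 144} \cdot 244 = \sqrt{154} \cdot 244 = 244 \sqrt{154}$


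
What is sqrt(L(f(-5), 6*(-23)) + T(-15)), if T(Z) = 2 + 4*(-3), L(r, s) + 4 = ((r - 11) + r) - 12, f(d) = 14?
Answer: 3*I ≈ 3.0*I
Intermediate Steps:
L(r, s) = -27 + 2*r (L(r, s) = -4 + (((r - 11) + r) - 12) = -4 + (((-11 + r) + r) - 12) = -4 + ((-11 + 2*r) - 12) = -4 + (-23 + 2*r) = -27 + 2*r)
T(Z) = -10 (T(Z) = 2 - 12 = -10)
sqrt(L(f(-5), 6*(-23)) + T(-15)) = sqrt((-27 + 2*14) - 10) = sqrt((-27 + 28) - 10) = sqrt(1 - 10) = sqrt(-9) = 3*I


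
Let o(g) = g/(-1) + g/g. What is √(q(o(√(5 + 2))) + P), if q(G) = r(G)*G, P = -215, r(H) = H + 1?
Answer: I*√(206 + 3*√7) ≈ 14.627*I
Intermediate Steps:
r(H) = 1 + H
o(g) = 1 - g (o(g) = g*(-1) + 1 = -g + 1 = 1 - g)
q(G) = G*(1 + G) (q(G) = (1 + G)*G = G*(1 + G))
√(q(o(√(5 + 2))) + P) = √((1 - √(5 + 2))*(1 + (1 - √(5 + 2))) - 215) = √((1 - √7)*(1 + (1 - √7)) - 215) = √((1 - √7)*(2 - √7) - 215) = √(-215 + (1 - √7)*(2 - √7))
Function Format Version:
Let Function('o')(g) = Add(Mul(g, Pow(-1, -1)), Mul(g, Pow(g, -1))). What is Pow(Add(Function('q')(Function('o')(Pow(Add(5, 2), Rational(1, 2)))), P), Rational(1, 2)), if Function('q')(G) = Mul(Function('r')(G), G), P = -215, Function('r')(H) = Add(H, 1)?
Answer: Mul(I, Pow(Add(206, Mul(3, Pow(7, Rational(1, 2)))), Rational(1, 2))) ≈ Mul(14.627, I)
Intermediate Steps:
Function('r')(H) = Add(1, H)
Function('o')(g) = Add(1, Mul(-1, g)) (Function('o')(g) = Add(Mul(g, -1), 1) = Add(Mul(-1, g), 1) = Add(1, Mul(-1, g)))
Function('q')(G) = Mul(G, Add(1, G)) (Function('q')(G) = Mul(Add(1, G), G) = Mul(G, Add(1, G)))
Pow(Add(Function('q')(Function('o')(Pow(Add(5, 2), Rational(1, 2)))), P), Rational(1, 2)) = Pow(Add(Mul(Add(1, Mul(-1, Pow(Add(5, 2), Rational(1, 2)))), Add(1, Add(1, Mul(-1, Pow(Add(5, 2), Rational(1, 2)))))), -215), Rational(1, 2)) = Pow(Add(Mul(Add(1, Mul(-1, Pow(7, Rational(1, 2)))), Add(1, Add(1, Mul(-1, Pow(7, Rational(1, 2)))))), -215), Rational(1, 2)) = Pow(Add(Mul(Add(1, Mul(-1, Pow(7, Rational(1, 2)))), Add(2, Mul(-1, Pow(7, Rational(1, 2))))), -215), Rational(1, 2)) = Pow(Add(-215, Mul(Add(1, Mul(-1, Pow(7, Rational(1, 2)))), Add(2, Mul(-1, Pow(7, Rational(1, 2)))))), Rational(1, 2))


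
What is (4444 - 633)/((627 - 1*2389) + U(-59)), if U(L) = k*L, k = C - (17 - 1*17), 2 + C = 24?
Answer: -3811/3060 ≈ -1.2454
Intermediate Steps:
C = 22 (C = -2 + 24 = 22)
k = 22 (k = 22 - (17 - 1*17) = 22 - (17 - 17) = 22 - 1*0 = 22 + 0 = 22)
U(L) = 22*L
(4444 - 633)/((627 - 1*2389) + U(-59)) = (4444 - 633)/((627 - 1*2389) + 22*(-59)) = 3811/((627 - 2389) - 1298) = 3811/(-1762 - 1298) = 3811/(-3060) = 3811*(-1/3060) = -3811/3060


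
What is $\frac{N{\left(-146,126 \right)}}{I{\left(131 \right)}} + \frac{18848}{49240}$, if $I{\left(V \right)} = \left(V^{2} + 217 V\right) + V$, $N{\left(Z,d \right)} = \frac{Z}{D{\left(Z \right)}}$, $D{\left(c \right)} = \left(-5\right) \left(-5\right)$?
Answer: $\frac{538390094}{1407002225} \approx 0.38265$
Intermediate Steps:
$D{\left(c \right)} = 25$
$N{\left(Z,d \right)} = \frac{Z}{25}$
$I{\left(V \right)} = V^{2} + 218 V$
$\frac{N{\left(-146,126 \right)}}{I{\left(131 \right)}} + \frac{18848}{49240} = \frac{\frac{1}{25} \left(-146\right)}{131 \left(218 + 131\right)} + \frac{18848}{49240} = - \frac{146}{25 \cdot 131 \cdot 349} + 18848 \cdot \frac{1}{49240} = - \frac{146}{25 \cdot 45719} + \frac{2356}{6155} = \left(- \frac{146}{25}\right) \frac{1}{45719} + \frac{2356}{6155} = - \frac{146}{1142975} + \frac{2356}{6155} = \frac{538390094}{1407002225}$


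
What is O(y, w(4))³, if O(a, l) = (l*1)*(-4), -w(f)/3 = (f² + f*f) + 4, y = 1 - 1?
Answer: 80621568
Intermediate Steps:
y = 0
w(f) = -12 - 6*f² (w(f) = -3*((f² + f*f) + 4) = -3*((f² + f²) + 4) = -3*(2*f² + 4) = -3*(4 + 2*f²) = -12 - 6*f²)
O(a, l) = -4*l (O(a, l) = l*(-4) = -4*l)
O(y, w(4))³ = (-4*(-12 - 6*4²))³ = (-4*(-12 - 6*16))³ = (-4*(-12 - 96))³ = (-4*(-108))³ = 432³ = 80621568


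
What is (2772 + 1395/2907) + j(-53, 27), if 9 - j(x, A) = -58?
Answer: 917152/323 ≈ 2839.5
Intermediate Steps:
j(x, A) = 67 (j(x, A) = 9 - 1*(-58) = 9 + 58 = 67)
(2772 + 1395/2907) + j(-53, 27) = (2772 + 1395/2907) + 67 = (2772 + 1395*(1/2907)) + 67 = (2772 + 155/323) + 67 = 895511/323 + 67 = 917152/323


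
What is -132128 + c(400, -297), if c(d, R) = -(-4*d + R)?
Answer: -130231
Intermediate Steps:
c(d, R) = -R + 4*d (c(d, R) = -(R - 4*d) = -R + 4*d)
-132128 + c(400, -297) = -132128 + (-1*(-297) + 4*400) = -132128 + (297 + 1600) = -132128 + 1897 = -130231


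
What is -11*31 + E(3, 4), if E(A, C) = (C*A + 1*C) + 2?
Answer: -323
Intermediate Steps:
E(A, C) = 2 + C + A*C (E(A, C) = (A*C + C) + 2 = (C + A*C) + 2 = 2 + C + A*C)
-11*31 + E(3, 4) = -11*31 + (2 + 4 + 3*4) = -341 + (2 + 4 + 12) = -341 + 18 = -323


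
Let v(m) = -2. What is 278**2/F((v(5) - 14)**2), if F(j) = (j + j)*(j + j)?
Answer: 19321/65536 ≈ 0.29482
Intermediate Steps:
F(j) = 4*j**2 (F(j) = (2*j)*(2*j) = 4*j**2)
278**2/F((v(5) - 14)**2) = 278**2/((4*((-2 - 14)**2)**2)) = 77284/((4*((-16)**2)**2)) = 77284/((4*256**2)) = 77284/((4*65536)) = 77284/262144 = 77284*(1/262144) = 19321/65536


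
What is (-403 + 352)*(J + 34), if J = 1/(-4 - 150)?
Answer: -266985/154 ≈ -1733.7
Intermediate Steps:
J = -1/154 (J = 1/(-154) = -1/154 ≈ -0.0064935)
(-403 + 352)*(J + 34) = (-403 + 352)*(-1/154 + 34) = -51*5235/154 = -266985/154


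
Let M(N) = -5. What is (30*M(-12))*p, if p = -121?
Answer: 18150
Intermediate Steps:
(30*M(-12))*p = (30*(-5))*(-121) = -150*(-121) = 18150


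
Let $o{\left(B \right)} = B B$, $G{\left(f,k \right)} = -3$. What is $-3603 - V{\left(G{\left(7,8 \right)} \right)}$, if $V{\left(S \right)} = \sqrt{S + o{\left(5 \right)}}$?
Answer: $-3603 - \sqrt{22} \approx -3607.7$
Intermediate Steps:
$o{\left(B \right)} = B^{2}$
$V{\left(S \right)} = \sqrt{25 + S}$ ($V{\left(S \right)} = \sqrt{S + 5^{2}} = \sqrt{S + 25} = \sqrt{25 + S}$)
$-3603 - V{\left(G{\left(7,8 \right)} \right)} = -3603 - \sqrt{25 - 3} = -3603 - \sqrt{22}$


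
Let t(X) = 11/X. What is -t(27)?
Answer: -11/27 ≈ -0.40741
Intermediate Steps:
-t(27) = -11/27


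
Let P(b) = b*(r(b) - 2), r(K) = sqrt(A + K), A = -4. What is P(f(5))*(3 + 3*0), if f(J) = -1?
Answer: 6 - 3*I*sqrt(5) ≈ 6.0 - 6.7082*I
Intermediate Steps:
r(K) = sqrt(-4 + K)
P(b) = b*(-2 + sqrt(-4 + b)) (P(b) = b*(sqrt(-4 + b) - 2) = b*(-2 + sqrt(-4 + b)))
P(f(5))*(3 + 3*0) = (-(-2 + sqrt(-4 - 1)))*(3 + 3*0) = (-(-2 + sqrt(-5)))*(3 + 0) = -(-2 + I*sqrt(5))*3 = (2 - I*sqrt(5))*3 = 6 - 3*I*sqrt(5)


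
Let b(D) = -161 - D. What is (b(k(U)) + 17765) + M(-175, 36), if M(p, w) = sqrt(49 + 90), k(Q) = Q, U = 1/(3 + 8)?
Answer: 193643/11 + sqrt(139) ≈ 17616.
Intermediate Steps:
U = 1/11 ≈ 0.090909
M(p, w) = sqrt(139)
(b(k(U)) + 17765) + M(-175, 36) = ((-161 - 1*1/11) + 17765) + sqrt(139) = ((-161 - 1/11) + 17765) + sqrt(139) = (-1772/11 + 17765) + sqrt(139) = 193643/11 + sqrt(139)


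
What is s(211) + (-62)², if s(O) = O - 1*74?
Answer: 3981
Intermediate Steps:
s(O) = -74 + O (s(O) = O - 74 = -74 + O)
s(211) + (-62)² = (-74 + 211) + (-62)² = 137 + 3844 = 3981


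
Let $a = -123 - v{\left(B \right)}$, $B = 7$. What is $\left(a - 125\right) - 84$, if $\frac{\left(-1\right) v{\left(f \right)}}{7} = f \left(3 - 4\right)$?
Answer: $-381$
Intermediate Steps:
$v{\left(f \right)} = 7 f$ ($v{\left(f \right)} = - 7 f \left(3 - 4\right) = - 7 f \left(-1\right) = - 7 \left(- f\right) = 7 f$)
$a = -172$ ($a = -123 - 7 \cdot 7 = -123 - 49 = -172$)
$\left(a - 125\right) - 84 = \left(-172 - 125\right) - 84 = -297 - 84 = -381$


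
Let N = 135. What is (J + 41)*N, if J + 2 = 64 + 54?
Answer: 21195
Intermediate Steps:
J = 116 (J = -2 + (64 + 54) = -2 + 118 = 116)
(J + 41)*N = (116 + 41)*135 = 157*135 = 21195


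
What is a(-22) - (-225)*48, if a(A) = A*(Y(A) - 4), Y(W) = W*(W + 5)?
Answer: 2660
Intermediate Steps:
Y(W) = W*(5 + W)
a(A) = A*(-4 + A*(5 + A)) (a(A) = A*(A*(5 + A) - 4) = A*(-4 + A*(5 + A)))
a(-22) - (-225)*48 = -22*(-4 - 22*(5 - 22)) - (-225)*48 = -22*(-4 - 22*(-17)) - 1*(-10800) = -22*(-4 + 374) + 10800 = -22*370 + 10800 = -8140 + 10800 = 2660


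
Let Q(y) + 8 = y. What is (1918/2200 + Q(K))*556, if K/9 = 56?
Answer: 75971701/275 ≈ 2.7626e+5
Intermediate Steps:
K = 504 (K = 9*56 = 504)
Q(y) = -8 + y
(1918/2200 + Q(K))*556 = (1918/2200 + (-8 + 504))*556 = (1918*(1/2200) + 496)*556 = (959/1100 + 496)*556 = (546559/1100)*556 = 75971701/275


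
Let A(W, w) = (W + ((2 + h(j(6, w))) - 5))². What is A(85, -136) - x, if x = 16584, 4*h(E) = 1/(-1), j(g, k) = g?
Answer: -158415/16 ≈ -9900.9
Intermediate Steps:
h(E) = -¼ (h(E) = (¼)/(-1) = (¼)*(-1) = -¼)
A(W, w) = (-13/4 + W)² (A(W, w) = (W + ((2 - ¼) - 5))² = (W + (7/4 - 5))² = (W - 13/4)² = (-13/4 + W)²)
A(85, -136) - x = (-13 + 4*85)²/16 - 1*16584 = (-13 + 340)²/16 - 16584 = (1/16)*327² - 16584 = (1/16)*106929 - 16584 = 106929/16 - 16584 = -158415/16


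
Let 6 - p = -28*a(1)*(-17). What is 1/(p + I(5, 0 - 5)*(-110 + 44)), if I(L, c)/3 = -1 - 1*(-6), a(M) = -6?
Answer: 1/1872 ≈ 0.00053419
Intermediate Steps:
I(L, c) = 15 (I(L, c) = 3*(-1 - 1*(-6)) = 3*(-1 + 6) = 3*5 = 15)
p = 2862 (p = 6 - (-28*(-6))*(-17) = 6 - 168*(-17) = 6 - 1*(-2856) = 6 + 2856 = 2862)
1/(p + I(5, 0 - 5)*(-110 + 44)) = 1/(2862 + 15*(-110 + 44)) = 1/(2862 + 15*(-66)) = 1/(2862 - 990) = 1/1872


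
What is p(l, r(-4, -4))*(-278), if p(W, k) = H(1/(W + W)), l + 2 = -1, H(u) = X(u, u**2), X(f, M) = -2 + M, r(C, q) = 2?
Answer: 9869/18 ≈ 548.28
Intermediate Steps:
H(u) = -2 + u**2
l = -3 (l = -2 - 1 = -3)
p(W, k) = -2 + 1/(4*W**2) (p(W, k) = -2 + (1/(W + W))**2 = -2 + (1/(2*W))**2 = -2 + 1/(4*W**2))
p(l, r(-4, -4))*(-278) = (-2 + (1/4)/(-3)**2)*(-278) = (-2 + (1/4)*(1/9))*(-278) = (-2 + 1/36)*(-278) = -71/36*(-278) = 9869/18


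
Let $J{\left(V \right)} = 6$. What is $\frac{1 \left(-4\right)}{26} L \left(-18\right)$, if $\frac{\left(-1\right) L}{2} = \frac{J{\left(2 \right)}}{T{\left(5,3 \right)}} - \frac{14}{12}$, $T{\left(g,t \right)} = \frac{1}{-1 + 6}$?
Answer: $- \frac{2076}{13} \approx -159.69$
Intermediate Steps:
$T{\left(g,t \right)} = \frac{1}{5}$
$L = - \frac{173}{3}$ ($L = - 2 \left(6 \frac{1}{\frac{1}{5}} - \frac{14}{12}\right) = - 2 \left(6 \cdot 5 - \frac{7}{6}\right) = - 2 \left(30 - \frac{7}{6}\right) = \left(-2\right) \frac{173}{6} = - \frac{173}{3} \approx -57.667$)
$\frac{1 \left(-4\right)}{26} L \left(-18\right) = \frac{1 \left(-4\right)}{26} \left(- \frac{173}{3}\right) \left(-18\right) = \left(-4\right) \frac{1}{26} \left(- \frac{173}{3}\right) \left(-18\right) = \left(- \frac{2}{13}\right) \left(- \frac{173}{3}\right) \left(-18\right) = \frac{346}{39} \left(-18\right) = - \frac{2076}{13}$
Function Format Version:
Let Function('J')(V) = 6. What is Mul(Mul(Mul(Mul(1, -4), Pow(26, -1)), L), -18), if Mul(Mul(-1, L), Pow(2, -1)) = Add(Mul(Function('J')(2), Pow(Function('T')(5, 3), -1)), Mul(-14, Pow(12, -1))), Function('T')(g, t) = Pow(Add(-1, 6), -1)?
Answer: Rational(-2076, 13) ≈ -159.69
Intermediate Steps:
Function('T')(g, t) = Rational(1, 5) (Function('T')(g, t) = Pow(5, -1) = Rational(1, 5))
L = Rational(-173, 3) (L = Mul(-2, Add(Mul(6, Pow(Rational(1, 5), -1)), Mul(-14, Pow(12, -1)))) = Mul(-2, Add(Mul(6, 5), Mul(-14, Rational(1, 12)))) = Mul(-2, Add(30, Rational(-7, 6))) = Mul(-2, Rational(173, 6)) = Rational(-173, 3) ≈ -57.667)
Mul(Mul(Mul(Mul(1, -4), Pow(26, -1)), L), -18) = Mul(Mul(Mul(Mul(1, -4), Pow(26, -1)), Rational(-173, 3)), -18) = Mul(Mul(Mul(-4, Rational(1, 26)), Rational(-173, 3)), -18) = Mul(Mul(Rational(-2, 13), Rational(-173, 3)), -18) = Mul(Rational(346, 39), -18) = Rational(-2076, 13)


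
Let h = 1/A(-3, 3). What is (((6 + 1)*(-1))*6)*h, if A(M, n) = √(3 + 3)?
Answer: -7*√6 ≈ -17.146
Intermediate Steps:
A(M, n) = √6
h = √6/6 (h = 1/(√6) = √6/6 ≈ 0.40825)
(((6 + 1)*(-1))*6)*h = (((6 + 1)*(-1))*6)*(√6/6) = ((7*(-1))*6)*(√6/6) = (-7*6)*(√6/6) = -7*√6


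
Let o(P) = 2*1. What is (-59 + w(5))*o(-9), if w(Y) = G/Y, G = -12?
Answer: -614/5 ≈ -122.80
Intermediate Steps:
o(P) = 2
w(Y) = -12/Y
(-59 + w(5))*o(-9) = (-59 - 12/5)*2 = -307/5*2 = -614/5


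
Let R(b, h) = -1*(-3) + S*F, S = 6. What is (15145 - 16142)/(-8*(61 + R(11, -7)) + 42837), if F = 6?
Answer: -997/42037 ≈ -0.023717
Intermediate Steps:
R(b, h) = 39 (R(b, h) = -1*(-3) + 6*6 = 3 + 36 = 39)
(15145 - 16142)/(-8*(61 + R(11, -7)) + 42837) = (15145 - 16142)/(-8*(61 + 39) + 42837) = -997/(-8*100 + 42837) = -997/(-800 + 42837) = -997/42037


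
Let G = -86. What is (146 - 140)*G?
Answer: -516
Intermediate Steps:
(146 - 140)*G = (146 - 140)*(-86) = 6*(-86) = -516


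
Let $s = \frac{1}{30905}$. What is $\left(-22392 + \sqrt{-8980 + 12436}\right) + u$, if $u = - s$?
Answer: $- \frac{692024761}{30905} + 24 \sqrt{6} \approx -22333.0$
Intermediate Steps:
$s = \frac{1}{30905} \approx 3.2357 \cdot 10^{-5}$
$u = - \frac{1}{30905}$ ($u = \left(-1\right) \frac{1}{30905} = - \frac{1}{30905} \approx -3.2357 \cdot 10^{-5}$)
$\left(-22392 + \sqrt{-8980 + 12436}\right) + u = \left(-22392 + \sqrt{-8980 + 12436}\right) - \frac{1}{30905} = \left(-22392 + \sqrt{3456}\right) - \frac{1}{30905} = \left(-22392 + 24 \sqrt{6}\right) - \frac{1}{30905} = - \frac{692024761}{30905} + 24 \sqrt{6}$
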